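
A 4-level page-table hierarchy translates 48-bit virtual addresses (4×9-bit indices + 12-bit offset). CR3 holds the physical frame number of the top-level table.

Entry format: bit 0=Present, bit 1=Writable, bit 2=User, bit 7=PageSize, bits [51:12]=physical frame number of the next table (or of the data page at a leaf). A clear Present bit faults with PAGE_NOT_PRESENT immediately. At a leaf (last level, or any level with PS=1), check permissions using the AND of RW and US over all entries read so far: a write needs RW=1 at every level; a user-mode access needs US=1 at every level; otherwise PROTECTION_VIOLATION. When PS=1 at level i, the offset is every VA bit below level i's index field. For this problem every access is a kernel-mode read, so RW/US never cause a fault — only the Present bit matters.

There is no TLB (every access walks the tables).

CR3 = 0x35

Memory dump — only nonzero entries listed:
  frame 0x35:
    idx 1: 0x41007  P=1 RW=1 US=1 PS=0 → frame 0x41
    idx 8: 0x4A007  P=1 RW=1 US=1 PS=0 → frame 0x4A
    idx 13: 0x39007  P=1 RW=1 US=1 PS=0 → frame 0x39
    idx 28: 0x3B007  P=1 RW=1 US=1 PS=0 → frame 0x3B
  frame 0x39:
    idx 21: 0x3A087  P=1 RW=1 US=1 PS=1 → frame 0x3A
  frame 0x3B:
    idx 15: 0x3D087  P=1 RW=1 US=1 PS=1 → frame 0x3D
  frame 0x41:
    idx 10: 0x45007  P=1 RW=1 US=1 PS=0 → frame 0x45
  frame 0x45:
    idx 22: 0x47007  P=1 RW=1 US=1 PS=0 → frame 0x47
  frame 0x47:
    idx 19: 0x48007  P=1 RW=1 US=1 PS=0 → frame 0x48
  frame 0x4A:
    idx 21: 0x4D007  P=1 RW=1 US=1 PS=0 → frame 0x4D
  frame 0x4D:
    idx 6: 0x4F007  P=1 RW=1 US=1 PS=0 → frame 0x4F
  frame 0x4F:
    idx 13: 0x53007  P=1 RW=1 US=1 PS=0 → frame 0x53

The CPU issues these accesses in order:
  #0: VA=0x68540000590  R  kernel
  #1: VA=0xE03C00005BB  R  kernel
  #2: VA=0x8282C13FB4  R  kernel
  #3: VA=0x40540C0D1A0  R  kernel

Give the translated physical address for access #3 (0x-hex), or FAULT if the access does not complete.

Walk each access:
#0 VA=0x68540000590 (r,kernel):
  lvl0: tbl 0x35, slot 13 ⇒ 0x39007 (P1/RW1/US1/PS0)
  lvl1: tbl 0x39, slot 21 ⇒ 0x3A087 (P1/RW1/US1/PS1)
  ✓ 0x3A590 (huge @L1)  — 2 lookups
#1 VA=0xE03C00005BB (r,kernel):
  lvl0: tbl 0x35, slot 28 ⇒ 0x3B007 (P1/RW1/US1/PS0)
  lvl1: tbl 0x3B, slot 15 ⇒ 0x3D087 (P1/RW1/US1/PS1)
  ✓ 0x3D5BB (huge @L1)  — 2 lookups
#2 VA=0x8282C13FB4 (r,kernel):
  lvl0: tbl 0x35, slot 1 ⇒ 0x41007 (P1/RW1/US1/PS0)
  lvl1: tbl 0x41, slot 10 ⇒ 0x45007 (P1/RW1/US1/PS0)
  lvl2: tbl 0x45, slot 22 ⇒ 0x47007 (P1/RW1/US1/PS0)
  lvl3: tbl 0x47, slot 19 ⇒ 0x48007 (P1/RW1/US1/PS0)
  ✓ 0x48FB4  — 4 lookups
#3 VA=0x40540C0D1A0 (r,kernel):
  lvl0: tbl 0x35, slot 8 ⇒ 0x4A007 (P1/RW1/US1/PS0)
  lvl1: tbl 0x4A, slot 21 ⇒ 0x4D007 (P1/RW1/US1/PS0)
  lvl2: tbl 0x4D, slot 6 ⇒ 0x4F007 (P1/RW1/US1/PS0)
  lvl3: tbl 0x4F, slot 13 ⇒ 0x53007 (P1/RW1/US1/PS0)
  ✓ 0x531A0  — 4 lookups

Access #3 PA: 0x531A0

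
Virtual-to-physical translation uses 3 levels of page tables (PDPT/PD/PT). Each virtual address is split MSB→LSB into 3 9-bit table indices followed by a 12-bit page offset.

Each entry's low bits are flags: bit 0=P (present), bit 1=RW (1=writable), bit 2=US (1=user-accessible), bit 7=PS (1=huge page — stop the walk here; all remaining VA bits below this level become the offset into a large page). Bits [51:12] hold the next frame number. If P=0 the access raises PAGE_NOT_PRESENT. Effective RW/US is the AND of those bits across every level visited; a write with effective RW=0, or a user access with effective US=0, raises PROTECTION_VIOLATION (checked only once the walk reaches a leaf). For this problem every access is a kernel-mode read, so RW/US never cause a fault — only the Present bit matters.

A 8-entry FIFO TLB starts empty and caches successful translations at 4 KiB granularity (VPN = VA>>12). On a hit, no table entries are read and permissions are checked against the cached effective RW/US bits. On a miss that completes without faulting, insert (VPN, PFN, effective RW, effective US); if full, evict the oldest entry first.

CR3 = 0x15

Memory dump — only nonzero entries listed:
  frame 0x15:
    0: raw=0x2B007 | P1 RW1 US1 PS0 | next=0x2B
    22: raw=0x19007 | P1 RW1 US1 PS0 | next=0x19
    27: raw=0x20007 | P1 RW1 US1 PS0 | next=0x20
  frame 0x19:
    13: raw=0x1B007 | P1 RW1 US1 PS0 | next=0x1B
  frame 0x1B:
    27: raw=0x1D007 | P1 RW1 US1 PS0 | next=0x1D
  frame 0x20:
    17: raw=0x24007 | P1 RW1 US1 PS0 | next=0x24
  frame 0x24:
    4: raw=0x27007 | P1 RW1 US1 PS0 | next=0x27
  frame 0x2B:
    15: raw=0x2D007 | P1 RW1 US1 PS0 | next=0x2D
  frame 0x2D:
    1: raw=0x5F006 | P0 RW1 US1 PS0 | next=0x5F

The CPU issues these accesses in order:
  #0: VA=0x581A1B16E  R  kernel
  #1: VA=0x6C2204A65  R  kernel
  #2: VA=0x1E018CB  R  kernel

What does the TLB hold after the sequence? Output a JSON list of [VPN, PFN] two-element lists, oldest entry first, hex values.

Walk each access:
#0 VA=0x581A1B16E (r,kernel):
  lvl0: tbl 0x15, slot 22 ⇒ 0x19007 (P1/RW1/US1/PS0)
  lvl1: tbl 0x19, slot 13 ⇒ 0x1B007 (P1/RW1/US1/PS0)
  lvl2: tbl 0x1B, slot 27 ⇒ 0x1D007 (P1/RW1/US1/PS0)
  ✓ 0x1D16E  — 3 lookups
#1 VA=0x6C2204A65 (r,kernel):
  lvl0: tbl 0x15, slot 27 ⇒ 0x20007 (P1/RW1/US1/PS0)
  lvl1: tbl 0x20, slot 17 ⇒ 0x24007 (P1/RW1/US1/PS0)
  lvl2: tbl 0x24, slot 4 ⇒ 0x27007 (P1/RW1/US1/PS0)
  ✓ 0x27A65  — 3 lookups
#2 VA=0x1E018CB (r,kernel):
  lvl0: tbl 0x15, slot 0 ⇒ 0x2B007 (P1/RW1/US1/PS0)
  lvl1: tbl 0x2B, slot 15 ⇒ 0x2D007 (P1/RW1/US1/PS0)
  lvl2: tbl 0x2D, slot 1 ⇒ 0x5F006 (P0/RW1/US1/PS0)
  ⇒ fault: PAGE_NOT_PRESENT  — 3 lookups

TLB: [["0x581A1B", "0x1D"], ["0x6C2204", "0x27"]]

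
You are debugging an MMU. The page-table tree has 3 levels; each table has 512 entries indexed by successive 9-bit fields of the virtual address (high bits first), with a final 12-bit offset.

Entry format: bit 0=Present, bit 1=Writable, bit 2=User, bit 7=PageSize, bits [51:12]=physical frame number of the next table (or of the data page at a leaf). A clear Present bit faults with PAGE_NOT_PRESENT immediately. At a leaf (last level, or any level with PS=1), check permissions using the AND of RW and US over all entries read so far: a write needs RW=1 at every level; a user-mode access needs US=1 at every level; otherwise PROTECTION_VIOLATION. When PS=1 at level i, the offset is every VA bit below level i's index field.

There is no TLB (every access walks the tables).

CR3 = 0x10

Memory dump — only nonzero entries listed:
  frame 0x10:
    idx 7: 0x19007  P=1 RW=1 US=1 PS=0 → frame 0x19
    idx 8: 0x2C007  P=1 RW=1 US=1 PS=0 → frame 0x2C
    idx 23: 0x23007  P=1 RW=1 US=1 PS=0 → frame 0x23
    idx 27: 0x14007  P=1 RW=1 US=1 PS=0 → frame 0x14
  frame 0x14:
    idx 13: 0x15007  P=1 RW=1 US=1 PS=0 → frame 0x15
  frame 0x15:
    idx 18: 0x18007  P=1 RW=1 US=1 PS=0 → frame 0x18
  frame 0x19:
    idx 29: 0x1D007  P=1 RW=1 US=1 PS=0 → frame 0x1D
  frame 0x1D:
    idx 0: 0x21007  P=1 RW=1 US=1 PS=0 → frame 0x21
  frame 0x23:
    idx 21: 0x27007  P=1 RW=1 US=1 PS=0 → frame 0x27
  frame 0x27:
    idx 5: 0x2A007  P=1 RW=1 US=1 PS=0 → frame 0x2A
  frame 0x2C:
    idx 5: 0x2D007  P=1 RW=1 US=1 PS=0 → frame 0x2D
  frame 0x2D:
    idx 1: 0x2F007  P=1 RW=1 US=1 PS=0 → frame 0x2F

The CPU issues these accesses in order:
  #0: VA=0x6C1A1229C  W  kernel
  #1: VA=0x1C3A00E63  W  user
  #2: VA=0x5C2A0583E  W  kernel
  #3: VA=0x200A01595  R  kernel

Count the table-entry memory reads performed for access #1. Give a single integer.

Trace:
#0 VA=0x6C1A1229C (w,kernel):
  lvl0: tbl 0x10, slot 27 ⇒ 0x14007 (P1/RW1/US1/PS0)
  lvl1: tbl 0x14, slot 13 ⇒ 0x15007 (P1/RW1/US1/PS0)
  lvl2: tbl 0x15, slot 18 ⇒ 0x18007 (P1/RW1/US1/PS0)
  → PA=0x1829C  (3 entries read)
#1 VA=0x1C3A00E63 (w,user):
  lvl0: tbl 0x10, slot 7 ⇒ 0x19007 (P1/RW1/US1/PS0)
  lvl1: tbl 0x19, slot 29 ⇒ 0x1D007 (P1/RW1/US1/PS0)
  lvl2: tbl 0x1D, slot 0 ⇒ 0x21007 (P1/RW1/US1/PS0)
  → PA=0x21E63  (3 entries read)
#2 VA=0x5C2A0583E (w,kernel):
  lvl0: tbl 0x10, slot 23 ⇒ 0x23007 (P1/RW1/US1/PS0)
  lvl1: tbl 0x23, slot 21 ⇒ 0x27007 (P1/RW1/US1/PS0)
  lvl2: tbl 0x27, slot 5 ⇒ 0x2A007 (P1/RW1/US1/PS0)
  → PA=0x2A83E  (3 entries read)
#3 VA=0x200A01595 (r,kernel):
  lvl0: tbl 0x10, slot 8 ⇒ 0x2C007 (P1/RW1/US1/PS0)
  lvl1: tbl 0x2C, slot 5 ⇒ 0x2D007 (P1/RW1/US1/PS0)
  lvl2: tbl 0x2D, slot 1 ⇒ 0x2F007 (P1/RW1/US1/PS0)
  → PA=0x2F595  (3 entries read)

Entries read for #1: 3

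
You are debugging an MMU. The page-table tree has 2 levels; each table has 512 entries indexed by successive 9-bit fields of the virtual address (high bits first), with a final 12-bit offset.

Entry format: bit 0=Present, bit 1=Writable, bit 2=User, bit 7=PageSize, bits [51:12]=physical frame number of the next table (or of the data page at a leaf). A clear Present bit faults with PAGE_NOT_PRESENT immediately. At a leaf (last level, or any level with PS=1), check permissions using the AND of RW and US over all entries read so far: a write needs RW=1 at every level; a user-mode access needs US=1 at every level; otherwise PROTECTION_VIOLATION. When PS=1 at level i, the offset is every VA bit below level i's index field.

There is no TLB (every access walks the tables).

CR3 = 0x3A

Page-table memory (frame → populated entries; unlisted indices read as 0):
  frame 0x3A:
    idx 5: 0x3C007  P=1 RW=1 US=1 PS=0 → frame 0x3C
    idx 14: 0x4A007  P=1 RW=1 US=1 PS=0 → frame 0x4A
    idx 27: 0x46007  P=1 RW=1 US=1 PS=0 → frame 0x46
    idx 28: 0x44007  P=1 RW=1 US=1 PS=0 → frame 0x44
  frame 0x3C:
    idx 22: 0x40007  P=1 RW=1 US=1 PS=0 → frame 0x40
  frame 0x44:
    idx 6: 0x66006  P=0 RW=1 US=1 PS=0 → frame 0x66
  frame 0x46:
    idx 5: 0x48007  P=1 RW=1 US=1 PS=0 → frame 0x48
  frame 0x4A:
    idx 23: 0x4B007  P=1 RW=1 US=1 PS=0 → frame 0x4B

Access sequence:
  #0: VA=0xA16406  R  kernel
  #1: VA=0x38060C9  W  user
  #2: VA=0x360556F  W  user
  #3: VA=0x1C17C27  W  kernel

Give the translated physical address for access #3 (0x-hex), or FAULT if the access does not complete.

Walk each access:
#0 VA=0xA16406 (r,kernel):
  lvl0: tbl 0x3A, slot 5 ⇒ 0x3C007 (P1/RW1/US1/PS0)
  lvl1: tbl 0x3C, slot 22 ⇒ 0x40007 (P1/RW1/US1/PS0)
  ✓ 0x40406  — 2 lookups
#1 VA=0x38060C9 (w,user):
  lvl0: tbl 0x3A, slot 28 ⇒ 0x44007 (P1/RW1/US1/PS0)
  lvl1: tbl 0x44, slot 6 ⇒ 0x66006 (P0/RW1/US1/PS0)
  ⇒ fault: PAGE_NOT_PRESENT  — 2 lookups
#2 VA=0x360556F (w,user):
  lvl0: tbl 0x3A, slot 27 ⇒ 0x46007 (P1/RW1/US1/PS0)
  lvl1: tbl 0x46, slot 5 ⇒ 0x48007 (P1/RW1/US1/PS0)
  ✓ 0x4856F  — 2 lookups
#3 VA=0x1C17C27 (w,kernel):
  lvl0: tbl 0x3A, slot 14 ⇒ 0x4A007 (P1/RW1/US1/PS0)
  lvl1: tbl 0x4A, slot 23 ⇒ 0x4B007 (P1/RW1/US1/PS0)
  ✓ 0x4BC27  — 2 lookups

Access #3 PA: 0x4BC27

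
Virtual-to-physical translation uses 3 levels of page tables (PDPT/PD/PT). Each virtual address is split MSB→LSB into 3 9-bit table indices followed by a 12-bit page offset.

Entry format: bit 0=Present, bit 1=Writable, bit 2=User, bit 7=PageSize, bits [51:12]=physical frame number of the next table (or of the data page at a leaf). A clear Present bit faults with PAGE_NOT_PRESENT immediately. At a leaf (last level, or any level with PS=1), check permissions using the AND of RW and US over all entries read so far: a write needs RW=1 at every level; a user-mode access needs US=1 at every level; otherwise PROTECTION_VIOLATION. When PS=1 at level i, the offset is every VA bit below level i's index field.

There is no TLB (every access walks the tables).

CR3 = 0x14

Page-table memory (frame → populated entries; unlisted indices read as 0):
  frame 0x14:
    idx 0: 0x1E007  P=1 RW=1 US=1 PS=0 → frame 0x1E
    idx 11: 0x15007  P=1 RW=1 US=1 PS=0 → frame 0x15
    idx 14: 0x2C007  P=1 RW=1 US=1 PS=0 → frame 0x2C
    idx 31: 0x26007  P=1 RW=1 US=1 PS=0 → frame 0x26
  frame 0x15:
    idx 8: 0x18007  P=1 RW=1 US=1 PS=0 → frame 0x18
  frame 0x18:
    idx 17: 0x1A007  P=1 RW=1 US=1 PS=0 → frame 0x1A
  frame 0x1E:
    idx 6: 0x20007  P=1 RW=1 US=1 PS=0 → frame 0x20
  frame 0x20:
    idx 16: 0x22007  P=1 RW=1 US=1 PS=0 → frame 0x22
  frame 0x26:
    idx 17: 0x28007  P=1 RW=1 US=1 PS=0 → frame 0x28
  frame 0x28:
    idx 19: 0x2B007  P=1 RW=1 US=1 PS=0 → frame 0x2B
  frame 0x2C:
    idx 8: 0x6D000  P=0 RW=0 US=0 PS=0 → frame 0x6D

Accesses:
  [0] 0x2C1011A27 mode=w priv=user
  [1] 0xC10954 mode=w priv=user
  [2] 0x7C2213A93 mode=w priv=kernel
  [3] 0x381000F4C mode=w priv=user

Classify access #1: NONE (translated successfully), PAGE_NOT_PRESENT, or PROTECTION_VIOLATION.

Per-access translation:
#0 VA=0x2C1011A27 (w,user):
  [0] read 0x14 idx=11: raw=0x15007 flags P=1 W=1 U=1 S=0
  [1] read 0x15 idx=8: raw=0x18007 flags P=1 W=1 U=1 S=0
  [2] read 0x18 idx=17: raw=0x1A007 flags P=1 W=1 U=1 S=0
  ⇒ phys 0x1AA27  [3 reads]
#1 VA=0xC10954 (w,user):
  [0] read 0x14 idx=0: raw=0x1E007 flags P=1 W=1 U=1 S=0
  [1] read 0x1E idx=6: raw=0x20007 flags P=1 W=1 U=1 S=0
  [2] read 0x20 idx=16: raw=0x22007 flags P=1 W=1 U=1 S=0
  ⇒ phys 0x22954  [3 reads]
#2 VA=0x7C2213A93 (w,kernel):
  [0] read 0x14 idx=31: raw=0x26007 flags P=1 W=1 U=1 S=0
  [1] read 0x26 idx=17: raw=0x28007 flags P=1 W=1 U=1 S=0
  [2] read 0x28 idx=19: raw=0x2B007 flags P=1 W=1 U=1 S=0
  ⇒ phys 0x2BA93  [3 reads]
#3 VA=0x381000F4C (w,user):
  [0] read 0x14 idx=14: raw=0x2C007 flags P=1 W=1 U=1 S=0
  [1] read 0x2C idx=8: raw=0x6D000 flags P=0 W=0 U=0 S=0
  ✗ PAGE_NOT_PRESENT  [2 reads]

Access #1 fault: NONE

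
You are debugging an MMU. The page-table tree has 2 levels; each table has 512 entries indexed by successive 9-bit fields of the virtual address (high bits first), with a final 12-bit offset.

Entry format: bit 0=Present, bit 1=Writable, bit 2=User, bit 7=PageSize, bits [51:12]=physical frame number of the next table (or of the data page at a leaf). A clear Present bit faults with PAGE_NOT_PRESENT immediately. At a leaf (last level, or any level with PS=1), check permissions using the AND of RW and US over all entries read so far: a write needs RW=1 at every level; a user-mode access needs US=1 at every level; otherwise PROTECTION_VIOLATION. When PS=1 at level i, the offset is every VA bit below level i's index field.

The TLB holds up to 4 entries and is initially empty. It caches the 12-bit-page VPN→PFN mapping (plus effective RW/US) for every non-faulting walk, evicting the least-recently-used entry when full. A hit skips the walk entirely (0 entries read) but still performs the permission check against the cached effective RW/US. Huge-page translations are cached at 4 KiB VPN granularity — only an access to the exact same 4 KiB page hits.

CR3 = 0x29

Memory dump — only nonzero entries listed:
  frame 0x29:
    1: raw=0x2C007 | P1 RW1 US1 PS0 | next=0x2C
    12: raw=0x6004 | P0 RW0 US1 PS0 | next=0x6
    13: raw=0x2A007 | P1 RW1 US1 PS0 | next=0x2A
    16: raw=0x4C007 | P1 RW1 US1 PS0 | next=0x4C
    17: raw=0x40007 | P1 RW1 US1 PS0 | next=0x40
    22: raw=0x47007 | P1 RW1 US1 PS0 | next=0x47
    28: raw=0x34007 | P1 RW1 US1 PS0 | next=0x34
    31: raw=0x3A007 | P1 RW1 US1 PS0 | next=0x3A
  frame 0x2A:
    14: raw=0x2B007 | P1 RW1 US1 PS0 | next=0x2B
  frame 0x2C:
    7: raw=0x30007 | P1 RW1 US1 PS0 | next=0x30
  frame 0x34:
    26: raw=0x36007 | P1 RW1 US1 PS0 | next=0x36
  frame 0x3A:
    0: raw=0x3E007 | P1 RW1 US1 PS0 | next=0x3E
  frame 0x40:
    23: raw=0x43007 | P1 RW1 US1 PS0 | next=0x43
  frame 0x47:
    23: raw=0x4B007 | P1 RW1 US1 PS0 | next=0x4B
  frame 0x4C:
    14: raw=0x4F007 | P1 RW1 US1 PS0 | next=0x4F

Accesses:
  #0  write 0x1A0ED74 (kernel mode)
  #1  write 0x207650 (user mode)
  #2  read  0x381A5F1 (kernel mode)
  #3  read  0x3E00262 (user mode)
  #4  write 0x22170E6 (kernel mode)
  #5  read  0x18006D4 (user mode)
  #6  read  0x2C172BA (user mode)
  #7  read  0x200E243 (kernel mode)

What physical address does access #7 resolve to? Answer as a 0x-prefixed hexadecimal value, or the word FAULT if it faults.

Per-access translation:
#0 VA=0x1A0ED74 (w,kernel):
  L0 @0x29[13] → 0x2A007  P=1,RW=1,US=1,PS=0
  L1 @0x2A[14] → 0x2B007  P=1,RW=1,US=1,PS=0
  ⇒ phys 0x2BD74  [2 reads]
#1 VA=0x207650 (w,user):
  L0 @0x29[1] → 0x2C007  P=1,RW=1,US=1,PS=0
  L1 @0x2C[7] → 0x30007  P=1,RW=1,US=1,PS=0
  ⇒ phys 0x30650  [2 reads]
#2 VA=0x381A5F1 (r,kernel):
  L0 @0x29[28] → 0x34007  P=1,RW=1,US=1,PS=0
  L1 @0x34[26] → 0x36007  P=1,RW=1,US=1,PS=0
  ⇒ phys 0x365F1  [2 reads]
#3 VA=0x3E00262 (r,user):
  L0 @0x29[31] → 0x3A007  P=1,RW=1,US=1,PS=0
  L1 @0x3A[0] → 0x3E007  P=1,RW=1,US=1,PS=0
  ⇒ phys 0x3E262  [2 reads]
#4 VA=0x22170E6 (w,kernel):
  L0 @0x29[17] → 0x40007  P=1,RW=1,US=1,PS=0
  L1 @0x40[23] → 0x43007  P=1,RW=1,US=1,PS=0
  ⇒ phys 0x430E6  [2 reads]
#5 VA=0x18006D4 (r,user):
  L0 @0x29[12] → 0x6004  P=0,RW=0,US=1,PS=0
  ⇒ fault: PAGE_NOT_PRESENT  — 1 lookups
#6 VA=0x2C172BA (r,user):
  L0 @0x29[22] → 0x47007  P=1,RW=1,US=1,PS=0
  L1 @0x47[23] → 0x4B007  P=1,RW=1,US=1,PS=0
  ⇒ phys 0x4B2BA  [2 reads]
#7 VA=0x200E243 (r,kernel):
  L0 @0x29[16] → 0x4C007  P=1,RW=1,US=1,PS=0
  L1 @0x4C[14] → 0x4F007  P=1,RW=1,US=1,PS=0
  ⇒ phys 0x4F243  [2 reads]

Access #7 PA: 0x4F243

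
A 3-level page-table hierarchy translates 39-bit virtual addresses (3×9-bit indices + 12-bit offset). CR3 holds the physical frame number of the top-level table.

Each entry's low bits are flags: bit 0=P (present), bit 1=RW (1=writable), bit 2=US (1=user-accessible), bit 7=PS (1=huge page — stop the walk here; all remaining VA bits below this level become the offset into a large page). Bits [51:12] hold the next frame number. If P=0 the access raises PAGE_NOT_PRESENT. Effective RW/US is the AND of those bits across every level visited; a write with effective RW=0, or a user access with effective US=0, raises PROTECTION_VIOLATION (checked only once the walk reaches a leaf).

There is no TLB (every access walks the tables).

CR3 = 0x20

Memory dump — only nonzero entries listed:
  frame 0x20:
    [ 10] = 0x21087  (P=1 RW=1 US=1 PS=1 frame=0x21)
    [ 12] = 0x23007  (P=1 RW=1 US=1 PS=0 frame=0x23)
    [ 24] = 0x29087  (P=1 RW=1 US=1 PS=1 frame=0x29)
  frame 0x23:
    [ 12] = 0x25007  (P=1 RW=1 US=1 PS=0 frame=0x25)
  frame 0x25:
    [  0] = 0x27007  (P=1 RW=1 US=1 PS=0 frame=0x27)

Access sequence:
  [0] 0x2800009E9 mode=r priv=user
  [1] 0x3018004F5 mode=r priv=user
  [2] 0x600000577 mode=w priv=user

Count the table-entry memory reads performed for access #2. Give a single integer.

Walk each access:
#0 VA=0x2800009E9 (r,user):
  L0 @0x20[10] → 0x21087  P=1,RW=1,US=1,PS=1
  → PA=0x219E9 (huge @L0)  (1 entries read)
#1 VA=0x3018004F5 (r,user):
  L0 @0x20[12] → 0x23007  P=1,RW=1,US=1,PS=0
  L1 @0x23[12] → 0x25007  P=1,RW=1,US=1,PS=0
  L2 @0x25[0] → 0x27007  P=1,RW=1,US=1,PS=0
  → PA=0x274F5  (3 entries read)
#2 VA=0x600000577 (w,user):
  L0 @0x20[24] → 0x29087  P=1,RW=1,US=1,PS=1
  → PA=0x29577 (huge @L0)  (1 entries read)

Entries read for #2: 1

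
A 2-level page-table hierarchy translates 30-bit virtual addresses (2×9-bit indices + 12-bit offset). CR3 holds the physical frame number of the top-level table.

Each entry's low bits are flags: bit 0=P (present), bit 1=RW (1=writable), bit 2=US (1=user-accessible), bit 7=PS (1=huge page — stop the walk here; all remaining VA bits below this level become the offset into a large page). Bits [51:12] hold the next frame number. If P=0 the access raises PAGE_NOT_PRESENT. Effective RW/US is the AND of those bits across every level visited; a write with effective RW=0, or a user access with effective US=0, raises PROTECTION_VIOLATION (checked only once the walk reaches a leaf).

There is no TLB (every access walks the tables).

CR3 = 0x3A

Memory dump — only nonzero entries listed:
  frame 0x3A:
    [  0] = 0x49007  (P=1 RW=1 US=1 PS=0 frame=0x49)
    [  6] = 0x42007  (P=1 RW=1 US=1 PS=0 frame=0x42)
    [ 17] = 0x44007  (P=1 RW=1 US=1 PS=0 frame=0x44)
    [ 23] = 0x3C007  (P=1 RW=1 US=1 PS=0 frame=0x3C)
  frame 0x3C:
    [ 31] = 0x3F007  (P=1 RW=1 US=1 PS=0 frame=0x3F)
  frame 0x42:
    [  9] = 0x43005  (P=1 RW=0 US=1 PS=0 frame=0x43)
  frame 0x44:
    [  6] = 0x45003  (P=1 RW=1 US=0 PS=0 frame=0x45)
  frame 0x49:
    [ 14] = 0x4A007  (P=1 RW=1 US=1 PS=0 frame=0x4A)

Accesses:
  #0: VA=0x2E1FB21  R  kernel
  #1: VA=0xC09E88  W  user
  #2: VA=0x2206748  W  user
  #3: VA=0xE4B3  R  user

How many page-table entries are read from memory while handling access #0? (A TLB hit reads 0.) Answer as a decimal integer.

Walk each access:
#0 VA=0x2E1FB21 (r,kernel):
  [0] read 0x3A idx=23: raw=0x3C007 flags P=1 W=1 U=1 S=0
  [1] read 0x3C idx=31: raw=0x3F007 flags P=1 W=1 U=1 S=0
  ✓ 0x3FB21  — 2 lookups
#1 VA=0xC09E88 (w,user):
  [0] read 0x3A idx=6: raw=0x42007 flags P=1 W=1 U=1 S=0
  [1] read 0x42 idx=9: raw=0x43005 flags P=1 W=0 U=1 S=0
  → PROTECTION_VIOLATION  (2 entries read)
#2 VA=0x2206748 (w,user):
  [0] read 0x3A idx=17: raw=0x44007 flags P=1 W=1 U=1 S=0
  [1] read 0x44 idx=6: raw=0x45003 flags P=1 W=1 U=0 S=0
  → PROTECTION_VIOLATION  (2 entries read)
#3 VA=0xE4B3 (r,user):
  [0] read 0x3A idx=0: raw=0x49007 flags P=1 W=1 U=1 S=0
  [1] read 0x49 idx=14: raw=0x4A007 flags P=1 W=1 U=1 S=0
  ✓ 0x4A4B3  — 2 lookups

Entries read for #0: 2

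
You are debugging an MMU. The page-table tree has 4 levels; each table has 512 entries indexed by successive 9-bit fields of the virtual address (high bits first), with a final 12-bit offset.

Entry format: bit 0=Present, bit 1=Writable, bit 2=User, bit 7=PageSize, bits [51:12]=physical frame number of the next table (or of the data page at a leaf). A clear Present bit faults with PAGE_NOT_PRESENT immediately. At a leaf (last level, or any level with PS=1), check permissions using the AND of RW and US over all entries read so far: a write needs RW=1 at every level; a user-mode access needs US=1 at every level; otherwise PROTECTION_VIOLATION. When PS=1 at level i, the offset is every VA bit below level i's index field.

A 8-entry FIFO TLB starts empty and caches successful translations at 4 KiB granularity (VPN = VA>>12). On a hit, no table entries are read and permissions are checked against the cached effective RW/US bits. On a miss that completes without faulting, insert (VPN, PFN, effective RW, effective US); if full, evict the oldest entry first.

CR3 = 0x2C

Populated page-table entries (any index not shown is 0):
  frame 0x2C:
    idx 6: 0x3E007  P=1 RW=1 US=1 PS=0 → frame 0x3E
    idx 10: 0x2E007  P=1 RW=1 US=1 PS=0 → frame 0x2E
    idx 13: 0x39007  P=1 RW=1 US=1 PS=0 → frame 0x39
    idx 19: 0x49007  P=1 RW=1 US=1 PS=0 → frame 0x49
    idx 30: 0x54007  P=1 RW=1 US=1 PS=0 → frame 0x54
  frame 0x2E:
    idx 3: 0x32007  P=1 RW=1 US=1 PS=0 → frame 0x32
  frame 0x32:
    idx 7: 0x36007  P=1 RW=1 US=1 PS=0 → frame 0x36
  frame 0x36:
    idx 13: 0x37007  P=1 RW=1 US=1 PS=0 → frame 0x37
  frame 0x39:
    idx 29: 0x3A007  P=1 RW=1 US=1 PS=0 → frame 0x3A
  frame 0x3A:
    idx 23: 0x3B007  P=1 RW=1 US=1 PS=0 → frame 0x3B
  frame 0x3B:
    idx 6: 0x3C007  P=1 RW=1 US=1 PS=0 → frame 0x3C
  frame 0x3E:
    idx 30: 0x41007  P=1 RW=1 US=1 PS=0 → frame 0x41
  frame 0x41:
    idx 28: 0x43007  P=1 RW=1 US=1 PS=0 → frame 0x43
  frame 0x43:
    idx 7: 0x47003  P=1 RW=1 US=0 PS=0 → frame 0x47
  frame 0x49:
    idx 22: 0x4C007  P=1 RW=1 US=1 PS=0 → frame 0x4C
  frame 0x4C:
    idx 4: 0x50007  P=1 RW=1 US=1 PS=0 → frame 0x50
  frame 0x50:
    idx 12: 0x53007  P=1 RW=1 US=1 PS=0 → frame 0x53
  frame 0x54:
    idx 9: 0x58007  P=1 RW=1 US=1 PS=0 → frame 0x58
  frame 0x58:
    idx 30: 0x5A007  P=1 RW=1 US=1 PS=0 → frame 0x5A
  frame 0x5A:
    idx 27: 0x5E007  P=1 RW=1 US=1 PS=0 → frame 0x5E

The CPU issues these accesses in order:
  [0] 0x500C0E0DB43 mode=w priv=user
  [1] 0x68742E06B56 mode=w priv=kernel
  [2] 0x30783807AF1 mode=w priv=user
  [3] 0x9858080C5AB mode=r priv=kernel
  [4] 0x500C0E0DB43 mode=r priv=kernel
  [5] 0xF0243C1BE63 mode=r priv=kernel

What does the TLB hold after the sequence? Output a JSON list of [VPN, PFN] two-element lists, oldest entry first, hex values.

Per-access translation:
#0 VA=0x500C0E0DB43 (w,user):
  lvl0: tbl 0x2C, slot 10 ⇒ 0x2E007 (P1/RW1/US1/PS0)
  lvl1: tbl 0x2E, slot 3 ⇒ 0x32007 (P1/RW1/US1/PS0)
  lvl2: tbl 0x32, slot 7 ⇒ 0x36007 (P1/RW1/US1/PS0)
  lvl3: tbl 0x36, slot 13 ⇒ 0x37007 (P1/RW1/US1/PS0)
  → PA=0x37B43  (4 entries read)
#1 VA=0x68742E06B56 (w,kernel):
  lvl0: tbl 0x2C, slot 13 ⇒ 0x39007 (P1/RW1/US1/PS0)
  lvl1: tbl 0x39, slot 29 ⇒ 0x3A007 (P1/RW1/US1/PS0)
  lvl2: tbl 0x3A, slot 23 ⇒ 0x3B007 (P1/RW1/US1/PS0)
  lvl3: tbl 0x3B, slot 6 ⇒ 0x3C007 (P1/RW1/US1/PS0)
  → PA=0x3CB56  (4 entries read)
#2 VA=0x30783807AF1 (w,user):
  lvl0: tbl 0x2C, slot 6 ⇒ 0x3E007 (P1/RW1/US1/PS0)
  lvl1: tbl 0x3E, slot 30 ⇒ 0x41007 (P1/RW1/US1/PS0)
  lvl2: tbl 0x41, slot 28 ⇒ 0x43007 (P1/RW1/US1/PS0)
  lvl3: tbl 0x43, slot 7 ⇒ 0x47003 (P1/RW1/US0/PS0)
  ⇒ fault: PROTECTION_VIOLATION  — 4 lookups
#3 VA=0x9858080C5AB (r,kernel):
  lvl0: tbl 0x2C, slot 19 ⇒ 0x49007 (P1/RW1/US1/PS0)
  lvl1: tbl 0x49, slot 22 ⇒ 0x4C007 (P1/RW1/US1/PS0)
  lvl2: tbl 0x4C, slot 4 ⇒ 0x50007 (P1/RW1/US1/PS0)
  lvl3: tbl 0x50, slot 12 ⇒ 0x53007 (P1/RW1/US1/PS0)
  → PA=0x535AB  (4 entries read)
#4 VA=0x500C0E0DB43 (r,kernel):
  TLB hit vpn=0x500C0E0D → PA=0x37B43
#5 VA=0xF0243C1BE63 (r,kernel):
  lvl0: tbl 0x2C, slot 30 ⇒ 0x54007 (P1/RW1/US1/PS0)
  lvl1: tbl 0x54, slot 9 ⇒ 0x58007 (P1/RW1/US1/PS0)
  lvl2: tbl 0x58, slot 30 ⇒ 0x5A007 (P1/RW1/US1/PS0)
  lvl3: tbl 0x5A, slot 27 ⇒ 0x5E007 (P1/RW1/US1/PS0)
  → PA=0x5EE63  (4 entries read)

TLB: [["0x500C0E0D", "0x37"], ["0x68742E06", "0x3C"], ["0x9858080C", "0x53"], ["0xF0243C1B", "0x5E"]]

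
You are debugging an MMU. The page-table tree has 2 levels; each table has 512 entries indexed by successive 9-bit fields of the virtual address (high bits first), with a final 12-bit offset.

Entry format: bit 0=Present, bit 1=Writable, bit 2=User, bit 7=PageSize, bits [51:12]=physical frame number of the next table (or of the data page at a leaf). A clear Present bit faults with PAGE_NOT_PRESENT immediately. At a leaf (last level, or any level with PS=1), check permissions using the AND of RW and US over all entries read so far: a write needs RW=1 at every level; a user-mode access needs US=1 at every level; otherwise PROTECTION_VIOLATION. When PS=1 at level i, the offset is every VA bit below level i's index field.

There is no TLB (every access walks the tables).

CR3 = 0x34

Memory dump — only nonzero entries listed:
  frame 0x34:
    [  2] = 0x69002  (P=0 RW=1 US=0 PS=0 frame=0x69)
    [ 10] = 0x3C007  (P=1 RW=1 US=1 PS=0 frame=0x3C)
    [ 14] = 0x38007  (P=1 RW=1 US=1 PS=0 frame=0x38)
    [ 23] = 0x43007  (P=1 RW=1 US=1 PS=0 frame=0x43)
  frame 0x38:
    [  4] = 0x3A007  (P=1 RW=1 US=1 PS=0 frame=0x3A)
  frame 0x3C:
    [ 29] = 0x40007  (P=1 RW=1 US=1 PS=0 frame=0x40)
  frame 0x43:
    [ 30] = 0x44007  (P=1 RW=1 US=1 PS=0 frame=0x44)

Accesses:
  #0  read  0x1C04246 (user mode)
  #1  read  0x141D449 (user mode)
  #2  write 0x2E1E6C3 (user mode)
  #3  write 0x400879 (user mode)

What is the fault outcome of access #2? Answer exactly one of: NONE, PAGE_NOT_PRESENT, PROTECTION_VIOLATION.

Walk each access:
#0 VA=0x1C04246 (r,user):
  L0 @0x34[14] → 0x38007  P=1,RW=1,US=1,PS=0
  L1 @0x38[4] → 0x3A007  P=1,RW=1,US=1,PS=0
  ✓ 0x3A246  — 2 lookups
#1 VA=0x141D449 (r,user):
  L0 @0x34[10] → 0x3C007  P=1,RW=1,US=1,PS=0
  L1 @0x3C[29] → 0x40007  P=1,RW=1,US=1,PS=0
  ✓ 0x40449  — 2 lookups
#2 VA=0x2E1E6C3 (w,user):
  L0 @0x34[23] → 0x43007  P=1,RW=1,US=1,PS=0
  L1 @0x43[30] → 0x44007  P=1,RW=1,US=1,PS=0
  ✓ 0x446C3  — 2 lookups
#3 VA=0x400879 (w,user):
  L0 @0x34[2] → 0x69002  P=0,RW=1,US=0,PS=0
  ✗ PAGE_NOT_PRESENT  [1 reads]

Access #2 fault: NONE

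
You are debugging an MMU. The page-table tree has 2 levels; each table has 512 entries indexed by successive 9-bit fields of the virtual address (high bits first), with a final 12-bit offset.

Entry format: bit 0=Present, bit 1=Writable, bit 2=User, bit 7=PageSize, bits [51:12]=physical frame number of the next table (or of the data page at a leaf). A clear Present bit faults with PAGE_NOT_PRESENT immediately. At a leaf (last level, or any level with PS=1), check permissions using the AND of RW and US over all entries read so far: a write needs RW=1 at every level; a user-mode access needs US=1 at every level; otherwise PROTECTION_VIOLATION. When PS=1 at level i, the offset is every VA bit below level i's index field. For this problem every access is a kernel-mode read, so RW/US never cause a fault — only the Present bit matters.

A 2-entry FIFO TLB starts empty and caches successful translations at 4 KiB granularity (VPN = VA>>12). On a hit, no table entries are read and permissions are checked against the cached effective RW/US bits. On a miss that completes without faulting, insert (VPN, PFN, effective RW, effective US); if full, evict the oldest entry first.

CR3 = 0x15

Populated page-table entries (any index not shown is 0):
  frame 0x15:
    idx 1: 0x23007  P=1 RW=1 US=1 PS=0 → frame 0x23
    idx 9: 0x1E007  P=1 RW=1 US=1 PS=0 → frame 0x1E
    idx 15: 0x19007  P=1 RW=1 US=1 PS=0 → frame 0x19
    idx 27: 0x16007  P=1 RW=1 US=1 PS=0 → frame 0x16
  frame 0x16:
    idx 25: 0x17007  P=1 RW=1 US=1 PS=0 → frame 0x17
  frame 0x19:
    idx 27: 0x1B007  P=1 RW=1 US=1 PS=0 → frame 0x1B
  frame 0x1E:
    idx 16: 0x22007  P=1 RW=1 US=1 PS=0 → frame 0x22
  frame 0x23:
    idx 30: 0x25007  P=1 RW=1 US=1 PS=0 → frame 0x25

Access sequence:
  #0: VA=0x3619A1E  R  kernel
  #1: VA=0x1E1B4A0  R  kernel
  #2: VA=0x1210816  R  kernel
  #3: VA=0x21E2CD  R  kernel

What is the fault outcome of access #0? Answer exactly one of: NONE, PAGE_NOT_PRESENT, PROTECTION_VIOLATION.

Walk each access:
#0 VA=0x3619A1E (r,kernel):
  L0 @0x15[27] → 0x16007  P=1,RW=1,US=1,PS=0
  L1 @0x16[25] → 0x17007  P=1,RW=1,US=1,PS=0
  ✓ 0x17A1E  — 2 lookups
#1 VA=0x1E1B4A0 (r,kernel):
  L0 @0x15[15] → 0x19007  P=1,RW=1,US=1,PS=0
  L1 @0x19[27] → 0x1B007  P=1,RW=1,US=1,PS=0
  ✓ 0x1B4A0  — 2 lookups
#2 VA=0x1210816 (r,kernel):
  L0 @0x15[9] → 0x1E007  P=1,RW=1,US=1,PS=0
  L1 @0x1E[16] → 0x22007  P=1,RW=1,US=1,PS=0
  ✓ 0x22816  — 2 lookups
#3 VA=0x21E2CD (r,kernel):
  L0 @0x15[1] → 0x23007  P=1,RW=1,US=1,PS=0
  L1 @0x23[30] → 0x25007  P=1,RW=1,US=1,PS=0
  ✓ 0x252CD  — 2 lookups

Access #0 fault: NONE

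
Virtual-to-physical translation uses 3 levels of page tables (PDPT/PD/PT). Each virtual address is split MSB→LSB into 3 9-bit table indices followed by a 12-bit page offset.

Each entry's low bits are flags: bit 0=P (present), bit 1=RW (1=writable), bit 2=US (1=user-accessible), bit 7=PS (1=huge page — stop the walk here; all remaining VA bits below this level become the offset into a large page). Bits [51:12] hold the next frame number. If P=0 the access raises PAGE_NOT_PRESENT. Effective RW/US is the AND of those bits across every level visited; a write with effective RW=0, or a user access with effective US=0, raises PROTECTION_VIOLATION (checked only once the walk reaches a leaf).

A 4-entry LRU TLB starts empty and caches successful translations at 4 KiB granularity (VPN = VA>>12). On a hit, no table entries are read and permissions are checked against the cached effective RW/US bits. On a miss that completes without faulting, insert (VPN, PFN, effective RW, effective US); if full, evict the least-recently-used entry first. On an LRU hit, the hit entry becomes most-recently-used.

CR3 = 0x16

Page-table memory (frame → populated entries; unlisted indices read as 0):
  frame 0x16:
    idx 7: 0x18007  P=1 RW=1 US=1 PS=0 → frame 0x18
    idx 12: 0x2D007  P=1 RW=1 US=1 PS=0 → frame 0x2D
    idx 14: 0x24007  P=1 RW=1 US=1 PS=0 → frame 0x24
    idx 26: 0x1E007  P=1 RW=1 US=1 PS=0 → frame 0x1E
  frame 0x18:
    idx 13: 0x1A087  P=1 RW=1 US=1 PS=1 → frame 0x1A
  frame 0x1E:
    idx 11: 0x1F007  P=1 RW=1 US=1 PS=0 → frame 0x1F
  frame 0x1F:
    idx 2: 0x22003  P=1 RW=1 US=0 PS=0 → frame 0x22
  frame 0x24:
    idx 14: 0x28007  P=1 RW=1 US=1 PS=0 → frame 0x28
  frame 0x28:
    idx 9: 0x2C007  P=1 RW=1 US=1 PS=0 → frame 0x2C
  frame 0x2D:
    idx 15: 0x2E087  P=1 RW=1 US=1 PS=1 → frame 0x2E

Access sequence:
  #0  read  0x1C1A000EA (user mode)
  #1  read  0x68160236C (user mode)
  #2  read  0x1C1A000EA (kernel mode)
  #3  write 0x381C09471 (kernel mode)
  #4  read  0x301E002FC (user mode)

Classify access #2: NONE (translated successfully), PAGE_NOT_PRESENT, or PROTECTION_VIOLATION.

Trace:
#0 VA=0x1C1A000EA (r,user):
  [0] read 0x16 idx=7: raw=0x18007 flags P=1 W=1 U=1 S=0
  [1] read 0x18 idx=13: raw=0x1A087 flags P=1 W=1 U=1 S=1
  → PA=0x1A0EA (huge @L1)  (2 entries read)
#1 VA=0x68160236C (r,user):
  [0] read 0x16 idx=26: raw=0x1E007 flags P=1 W=1 U=1 S=0
  [1] read 0x1E idx=11: raw=0x1F007 flags P=1 W=1 U=1 S=0
  [2] read 0x1F idx=2: raw=0x22003 flags P=1 W=1 U=0 S=0
  ⇒ fault: PROTECTION_VIOLATION  — 3 lookups
#2 VA=0x1C1A000EA (r,kernel):
  TLB hit vpn=0x1C1A00 → PA=0x1A0EA
#3 VA=0x381C09471 (w,kernel):
  [0] read 0x16 idx=14: raw=0x24007 flags P=1 W=1 U=1 S=0
  [1] read 0x24 idx=14: raw=0x28007 flags P=1 W=1 U=1 S=0
  [2] read 0x28 idx=9: raw=0x2C007 flags P=1 W=1 U=1 S=0
  → PA=0x2C471  (3 entries read)
#4 VA=0x301E002FC (r,user):
  [0] read 0x16 idx=12: raw=0x2D007 flags P=1 W=1 U=1 S=0
  [1] read 0x2D idx=15: raw=0x2E087 flags P=1 W=1 U=1 S=1
  → PA=0x2E2FC (huge @L1)  (2 entries read)

Access #2 fault: NONE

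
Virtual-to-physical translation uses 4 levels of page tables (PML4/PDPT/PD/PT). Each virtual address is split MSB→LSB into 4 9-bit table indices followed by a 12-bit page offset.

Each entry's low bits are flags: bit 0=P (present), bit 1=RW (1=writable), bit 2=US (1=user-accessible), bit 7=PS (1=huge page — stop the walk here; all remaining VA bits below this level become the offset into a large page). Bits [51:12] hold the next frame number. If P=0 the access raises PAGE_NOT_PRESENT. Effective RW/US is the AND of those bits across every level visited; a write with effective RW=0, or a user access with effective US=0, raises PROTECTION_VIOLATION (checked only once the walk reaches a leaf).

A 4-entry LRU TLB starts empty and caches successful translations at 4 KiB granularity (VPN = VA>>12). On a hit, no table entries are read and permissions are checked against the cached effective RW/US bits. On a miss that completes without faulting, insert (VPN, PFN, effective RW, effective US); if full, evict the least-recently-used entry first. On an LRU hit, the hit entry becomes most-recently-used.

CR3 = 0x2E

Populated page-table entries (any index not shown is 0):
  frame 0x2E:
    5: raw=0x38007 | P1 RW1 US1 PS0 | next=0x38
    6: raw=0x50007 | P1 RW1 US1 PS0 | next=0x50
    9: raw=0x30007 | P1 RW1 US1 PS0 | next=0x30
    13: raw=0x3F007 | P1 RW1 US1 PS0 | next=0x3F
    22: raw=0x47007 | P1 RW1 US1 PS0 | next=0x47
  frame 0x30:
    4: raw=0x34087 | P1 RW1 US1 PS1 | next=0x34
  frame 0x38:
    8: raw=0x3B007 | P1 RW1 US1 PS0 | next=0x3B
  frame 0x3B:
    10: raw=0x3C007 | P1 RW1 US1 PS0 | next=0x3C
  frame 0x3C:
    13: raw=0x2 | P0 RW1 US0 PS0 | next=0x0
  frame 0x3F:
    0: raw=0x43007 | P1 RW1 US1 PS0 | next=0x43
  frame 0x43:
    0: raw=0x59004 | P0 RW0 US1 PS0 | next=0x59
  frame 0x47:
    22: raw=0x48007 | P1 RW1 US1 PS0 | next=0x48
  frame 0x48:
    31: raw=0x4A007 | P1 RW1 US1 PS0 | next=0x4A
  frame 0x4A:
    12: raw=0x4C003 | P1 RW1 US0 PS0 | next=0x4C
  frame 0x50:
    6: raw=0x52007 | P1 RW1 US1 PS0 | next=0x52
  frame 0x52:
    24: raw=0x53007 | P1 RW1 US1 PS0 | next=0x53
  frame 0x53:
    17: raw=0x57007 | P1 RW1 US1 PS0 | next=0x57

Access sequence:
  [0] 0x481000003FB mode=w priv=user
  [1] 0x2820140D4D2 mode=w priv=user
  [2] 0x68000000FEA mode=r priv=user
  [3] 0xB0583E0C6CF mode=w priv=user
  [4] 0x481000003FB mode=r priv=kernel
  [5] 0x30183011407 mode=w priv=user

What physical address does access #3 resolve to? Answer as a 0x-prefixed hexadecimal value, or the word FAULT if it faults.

Walk each access:
#0 VA=0x481000003FB (w,user):
  L0: frame=0x2E idx=9 entry=0x30007 [P=1 RW=1 US=1 PS=0]
  L1: frame=0x30 idx=4 entry=0x34087 [P=1 RW=1 US=1 PS=1]
  ⇒ phys 0x343FB (huge @L1)  [2 reads]
#1 VA=0x2820140D4D2 (w,user):
  L0: frame=0x2E idx=5 entry=0x38007 [P=1 RW=1 US=1 PS=0]
  L1: frame=0x38 idx=8 entry=0x3B007 [P=1 RW=1 US=1 PS=0]
  L2: frame=0x3B idx=10 entry=0x3C007 [P=1 RW=1 US=1 PS=0]
  L3: frame=0x3C idx=13 entry=0x2 [P=0 RW=1 US=0 PS=0]
  ⇒ fault: PAGE_NOT_PRESENT  — 4 lookups
#2 VA=0x68000000FEA (r,user):
  L0: frame=0x2E idx=13 entry=0x3F007 [P=1 RW=1 US=1 PS=0]
  L1: frame=0x3F idx=0 entry=0x43007 [P=1 RW=1 US=1 PS=0]
  L2: frame=0x43 idx=0 entry=0x59004 [P=0 RW=0 US=1 PS=0]
  ⇒ fault: PAGE_NOT_PRESENT  — 3 lookups
#3 VA=0xB0583E0C6CF (w,user):
  L0: frame=0x2E idx=22 entry=0x47007 [P=1 RW=1 US=1 PS=0]
  L1: frame=0x47 idx=22 entry=0x48007 [P=1 RW=1 US=1 PS=0]
  L2: frame=0x48 idx=31 entry=0x4A007 [P=1 RW=1 US=1 PS=0]
  L3: frame=0x4A idx=12 entry=0x4C003 [P=1 RW=1 US=0 PS=0]
  ⇒ fault: PROTECTION_VIOLATION  — 4 lookups
#4 VA=0x481000003FB (r,kernel):
  TLB hit vpn=0x48100000 → PA=0x343FB
#5 VA=0x30183011407 (w,user):
  L0: frame=0x2E idx=6 entry=0x50007 [P=1 RW=1 US=1 PS=0]
  L1: frame=0x50 idx=6 entry=0x52007 [P=1 RW=1 US=1 PS=0]
  L2: frame=0x52 idx=24 entry=0x53007 [P=1 RW=1 US=1 PS=0]
  L3: frame=0x53 idx=17 entry=0x57007 [P=1 RW=1 US=1 PS=0]
  ⇒ phys 0x57407  [4 reads]

Access #3 PA: FAULT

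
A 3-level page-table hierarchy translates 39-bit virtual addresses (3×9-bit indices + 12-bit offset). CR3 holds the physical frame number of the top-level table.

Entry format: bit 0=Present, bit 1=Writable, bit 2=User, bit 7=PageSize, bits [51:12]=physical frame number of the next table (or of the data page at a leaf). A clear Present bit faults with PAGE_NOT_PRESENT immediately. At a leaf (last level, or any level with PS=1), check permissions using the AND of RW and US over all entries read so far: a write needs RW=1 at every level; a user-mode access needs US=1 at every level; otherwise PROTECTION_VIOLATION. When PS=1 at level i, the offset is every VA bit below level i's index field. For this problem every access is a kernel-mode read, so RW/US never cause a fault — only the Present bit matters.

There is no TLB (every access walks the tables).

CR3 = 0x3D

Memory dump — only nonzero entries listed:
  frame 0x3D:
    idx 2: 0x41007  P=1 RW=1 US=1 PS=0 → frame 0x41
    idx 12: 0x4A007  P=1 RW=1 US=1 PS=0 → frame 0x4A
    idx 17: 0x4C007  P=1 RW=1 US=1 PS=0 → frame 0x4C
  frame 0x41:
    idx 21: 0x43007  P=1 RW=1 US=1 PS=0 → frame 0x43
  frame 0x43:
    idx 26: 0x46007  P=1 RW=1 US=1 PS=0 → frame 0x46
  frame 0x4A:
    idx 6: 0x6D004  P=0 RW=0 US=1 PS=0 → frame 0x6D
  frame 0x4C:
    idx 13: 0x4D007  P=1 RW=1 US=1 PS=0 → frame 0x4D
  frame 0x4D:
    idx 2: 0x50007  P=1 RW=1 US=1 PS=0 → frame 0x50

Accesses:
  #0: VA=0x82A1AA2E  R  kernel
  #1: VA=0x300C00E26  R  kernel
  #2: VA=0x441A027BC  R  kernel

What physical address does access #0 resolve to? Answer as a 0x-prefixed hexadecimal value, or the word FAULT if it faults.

Walk each access:
#0 VA=0x82A1AA2E (r,kernel):
  [0] read 0x3D idx=2: raw=0x41007 flags P=1 W=1 U=1 S=0
  [1] read 0x41 idx=21: raw=0x43007 flags P=1 W=1 U=1 S=0
  [2] read 0x43 idx=26: raw=0x46007 flags P=1 W=1 U=1 S=0
  → PA=0x46A2E  (3 entries read)
#1 VA=0x300C00E26 (r,kernel):
  [0] read 0x3D idx=12: raw=0x4A007 flags P=1 W=1 U=1 S=0
  [1] read 0x4A idx=6: raw=0x6D004 flags P=0 W=0 U=1 S=0
  → PAGE_NOT_PRESENT  (2 entries read)
#2 VA=0x441A027BC (r,kernel):
  [0] read 0x3D idx=17: raw=0x4C007 flags P=1 W=1 U=1 S=0
  [1] read 0x4C idx=13: raw=0x4D007 flags P=1 W=1 U=1 S=0
  [2] read 0x4D idx=2: raw=0x50007 flags P=1 W=1 U=1 S=0
  → PA=0x507BC  (3 entries read)

Access #0 PA: 0x46A2E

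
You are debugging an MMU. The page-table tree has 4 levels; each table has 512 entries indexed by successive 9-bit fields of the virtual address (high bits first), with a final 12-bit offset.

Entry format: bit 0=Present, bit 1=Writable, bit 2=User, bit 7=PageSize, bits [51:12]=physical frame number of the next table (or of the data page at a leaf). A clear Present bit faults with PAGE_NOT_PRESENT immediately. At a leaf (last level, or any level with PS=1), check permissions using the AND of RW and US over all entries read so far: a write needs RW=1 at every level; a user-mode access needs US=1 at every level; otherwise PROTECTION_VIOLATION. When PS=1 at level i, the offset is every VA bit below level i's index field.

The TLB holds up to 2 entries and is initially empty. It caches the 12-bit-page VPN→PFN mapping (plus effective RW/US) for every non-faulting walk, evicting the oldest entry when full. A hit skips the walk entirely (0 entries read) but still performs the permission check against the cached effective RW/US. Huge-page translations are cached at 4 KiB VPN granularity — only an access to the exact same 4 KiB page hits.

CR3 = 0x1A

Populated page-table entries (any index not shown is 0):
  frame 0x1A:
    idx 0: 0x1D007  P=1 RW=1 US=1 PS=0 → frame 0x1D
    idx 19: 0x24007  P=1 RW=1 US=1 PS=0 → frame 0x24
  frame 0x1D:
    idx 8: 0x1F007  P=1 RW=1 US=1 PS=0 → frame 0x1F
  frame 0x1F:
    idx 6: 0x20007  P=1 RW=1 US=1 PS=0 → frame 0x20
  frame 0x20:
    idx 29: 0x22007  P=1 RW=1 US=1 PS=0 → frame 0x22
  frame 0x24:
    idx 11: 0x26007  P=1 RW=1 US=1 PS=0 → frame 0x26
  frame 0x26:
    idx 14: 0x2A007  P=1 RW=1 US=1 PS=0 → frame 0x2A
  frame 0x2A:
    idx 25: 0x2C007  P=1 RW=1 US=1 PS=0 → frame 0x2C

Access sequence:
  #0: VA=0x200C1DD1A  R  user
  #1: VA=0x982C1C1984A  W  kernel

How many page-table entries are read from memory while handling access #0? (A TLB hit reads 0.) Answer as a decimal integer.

Walk each access:
#0 VA=0x200C1DD1A (r,user):
  L0: frame=0x1A idx=0 entry=0x1D007 [P=1 RW=1 US=1 PS=0]
  L1: frame=0x1D idx=8 entry=0x1F007 [P=1 RW=1 US=1 PS=0]
  L2: frame=0x1F idx=6 entry=0x20007 [P=1 RW=1 US=1 PS=0]
  L3: frame=0x20 idx=29 entry=0x22007 [P=1 RW=1 US=1 PS=0]
  ✓ 0x22D1A  — 4 lookups
#1 VA=0x982C1C1984A (w,kernel):
  L0: frame=0x1A idx=19 entry=0x24007 [P=1 RW=1 US=1 PS=0]
  L1: frame=0x24 idx=11 entry=0x26007 [P=1 RW=1 US=1 PS=0]
  L2: frame=0x26 idx=14 entry=0x2A007 [P=1 RW=1 US=1 PS=0]
  L3: frame=0x2A idx=25 entry=0x2C007 [P=1 RW=1 US=1 PS=0]
  ✓ 0x2C84A  — 4 lookups

Entries read for #0: 4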